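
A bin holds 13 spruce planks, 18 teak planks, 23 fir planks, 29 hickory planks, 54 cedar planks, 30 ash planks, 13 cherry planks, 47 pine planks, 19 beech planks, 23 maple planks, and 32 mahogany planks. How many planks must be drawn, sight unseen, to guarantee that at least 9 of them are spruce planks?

297

In the worst case for collecting spruce planks, every non-spruce plank comes out first.
There are 18 + 23 + 29 + 54 + 30 + 13 + 47 + 19 + 23 + 32 = 288 non-spruce planks altogether.
After those, each further plank must be spruce, so 288 + 9 = 297 draws guarantee 9 spruce planks.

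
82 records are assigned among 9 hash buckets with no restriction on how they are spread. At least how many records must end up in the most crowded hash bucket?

The 9 hash buckets are the holes and the 82 records are the pigeons.
If every hash bucket held at most 9 records, the total would be at most 9 × 9 = 81, which is less than 82.
So some hash bucket holds at least ⌈82/9⌉ = 10 records.

10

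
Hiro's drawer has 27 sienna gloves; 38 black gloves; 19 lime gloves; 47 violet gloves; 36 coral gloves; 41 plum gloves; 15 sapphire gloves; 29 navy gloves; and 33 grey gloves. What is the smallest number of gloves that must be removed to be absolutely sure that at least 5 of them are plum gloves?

In the worst case for collecting plum gloves, every non-plum glove comes out first.
There are 27 + 38 + 19 + 47 + 36 + 15 + 29 + 33 = 244 non-plum gloves altogether.
After those, each further glove must be plum, so 244 + 5 = 249 draws guarantee 5 plum gloves.

249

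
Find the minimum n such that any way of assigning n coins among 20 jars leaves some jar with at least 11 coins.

With 200 coins one could put exactly 10 in each of the 20 jars, and no jar would reach 11.
One more coin must land in a jar that already has 10, giving it 11.
So 20 × 10 + 1 = 201 coins are required.

201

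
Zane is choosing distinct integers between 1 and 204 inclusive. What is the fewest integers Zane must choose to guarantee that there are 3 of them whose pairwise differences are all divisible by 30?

Integers whose pairwise differences are multiples of 30 are exactly those sharing a remainder mod 30. The 30 residue classes mod 30 are the pigeonholes.
With 60 integers one could put 2 in each residue class and have no class reach 3.
The 61st integer pushes some class to 3, so 30·2 + 1 = 61.

61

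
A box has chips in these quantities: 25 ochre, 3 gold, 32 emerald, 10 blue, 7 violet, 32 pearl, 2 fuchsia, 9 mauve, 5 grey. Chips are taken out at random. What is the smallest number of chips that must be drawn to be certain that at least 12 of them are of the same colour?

An adversary could hand out at most 11 chips per colour (6 colours run out sooner): 11 + 3 + 11 + 10 + 7 + 11 + 2 + 9 + 5 = 69 chips and still no colour has 12.
By the pigeonhole principle, one more chip lands in a colour already at 11, so 70 draws are enough and 69 are not.

70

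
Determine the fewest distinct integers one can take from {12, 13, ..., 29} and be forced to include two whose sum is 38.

12

A set avoiding the sum 38 can contain at most one of each pair {x, 38−x}, plus the 4 elements whose complement lies outside the range or equal to its own complement.
The integers 19, …, 29 (11 of them) are such a set: any two sum to at least 19+20 = 39 > 38.
Any 12th integer completes one of the 7 pairs, so 12 choices force a sum of 38.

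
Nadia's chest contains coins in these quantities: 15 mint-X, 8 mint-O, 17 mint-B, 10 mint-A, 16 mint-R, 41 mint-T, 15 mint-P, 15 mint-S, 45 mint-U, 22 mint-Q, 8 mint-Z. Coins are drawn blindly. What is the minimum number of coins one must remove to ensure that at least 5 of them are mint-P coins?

202

In the worst case for collecting mint-P coins, every non-mint-P coin comes out first.
There are 15 + 8 + 17 + 10 + 16 + 41 + 15 + 45 + 22 + 8 = 197 non-mint-P coins altogether.
After those, each further coin must be mint-P, so 197 + 5 = 202 draws guarantee 5 mint-P coins.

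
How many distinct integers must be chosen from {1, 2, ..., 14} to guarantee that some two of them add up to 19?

Two chosen integers sum to 19 exactly when both halves of some pair {x, 19−x} with 5 ≤ x ≤ 19−x ≤ 14 are chosen — 5 such pairs.
The remaining 4 elements (those with no distinct partner in range) can never complete a 19-sum, so the worst case takes all of them and one from each pair: 4 + 5 = 9.
The 10th integer has to be the second member of some pair, so 9 + 1 = 10.

10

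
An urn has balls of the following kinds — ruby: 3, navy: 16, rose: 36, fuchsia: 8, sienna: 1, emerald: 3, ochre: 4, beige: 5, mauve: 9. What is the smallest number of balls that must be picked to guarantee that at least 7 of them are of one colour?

By pigeonhole, the 9 colours are the holes; the balls drawn are the pigeons.
To avoid 7 of any one colour, the worst case takes at most 6 of each colour, or every ball of a colour that has fewer than 6.
That gives 3 + 6 + 6 + 6 + 1 + 3 + 4 + 5 + 6 = 40 balls with no colour reaching 7.
The next ball forces some colour to 7, so 40 + 1 = 41.

41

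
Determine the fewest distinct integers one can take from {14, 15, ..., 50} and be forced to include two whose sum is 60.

Group the elements by complementary pair {x, 60−x}: {14,46}, {15,45}, {16,44}, …, giving 16 two-element pairs, the single value 30 (it cannot pair with itself since the integers are distinct), and 4 integers whose partner 60−x falls outside [14,50].
By the pigeonhole principle, treating each of those 21 groups as a pigeonhole, one can pick one integer per group — 21 integers — with no two summing to 60.
The 22nd integer lands in an occupied pair, forcing a sum of 60.

22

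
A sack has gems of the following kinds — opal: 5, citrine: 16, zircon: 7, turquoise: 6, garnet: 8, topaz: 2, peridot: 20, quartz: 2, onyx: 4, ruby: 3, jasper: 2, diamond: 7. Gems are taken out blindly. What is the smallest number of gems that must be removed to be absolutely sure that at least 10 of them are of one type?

Pigeonhole: put each drawn gem into a box by type. The largest draw with every box below 10 takes min(count, 9) from each type; types with fewer than 9 contribute all they have.
Σ min(cᵢ, 9) = 5 + 9 + 7 + 6 + 8 + 2 + 9 + 2 + 4 + 3 + 2 + 7 = 64.
Draw number 64 + 1 = 65 must push one box to 10.

65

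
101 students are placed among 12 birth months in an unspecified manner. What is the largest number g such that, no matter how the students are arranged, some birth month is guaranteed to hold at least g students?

Pigeonhole: the 12 birth months are the holes and the 101 students are the pigeons.
If every birth month held at most 8 students, the total would be at most 12 × 8 = 96, which is less than 101.
So some birth month holds at least ⌈101/12⌉ = 9 students.

9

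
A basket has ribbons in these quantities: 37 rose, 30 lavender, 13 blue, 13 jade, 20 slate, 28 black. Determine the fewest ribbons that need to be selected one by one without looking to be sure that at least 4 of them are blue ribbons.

132

In the worst case for collecting blue ribbons, every non-blue ribbon comes out first.
There are 37 + 30 + 13 + 20 + 28 = 128 non-blue ribbons altogether.
After those, each further ribbon must be blue, so 128 + 4 = 132 draws guarantee 4 blue ribbons.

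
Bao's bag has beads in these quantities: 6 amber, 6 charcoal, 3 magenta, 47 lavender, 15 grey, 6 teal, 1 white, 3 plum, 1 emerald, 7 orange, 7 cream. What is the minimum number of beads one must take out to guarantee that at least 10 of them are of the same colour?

An adversary could hand out at most 9 beads per colour (9 colours run out sooner): 6 + 6 + 3 + 9 + 9 + 6 + 1 + 3 + 1 + 7 + 7 = 58 beads and still no colour has 10.
Pigeonhole: one more bead lands in a colour already at 9, so 59 draws are enough and 58 are not.

59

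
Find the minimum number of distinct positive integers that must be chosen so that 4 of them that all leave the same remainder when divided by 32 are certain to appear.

By pigeonhole, the 32 residue classes mod 32 are the pigeonholes.
With 96 integers one could put 3 in each residue class and have no class reach 4.
The 97th integer pushes some class to 4, so 32·3 + 1 = 97.

97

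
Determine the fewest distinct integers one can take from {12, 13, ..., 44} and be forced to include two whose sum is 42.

Two chosen integers sum to 42 exactly when both halves of some pair {x, 42−x} with 12 ≤ x ≤ 42−x ≤ 30 are chosen — 9 such pairs.
The remaining 15 elements (those with no distinct partner in range) can never complete a 42-sum, so the worst case takes all of them and one from each pair: 15 + 9 = 24.
The 25th integer has to be the second member of some pair, so 24 + 1 = 25.

25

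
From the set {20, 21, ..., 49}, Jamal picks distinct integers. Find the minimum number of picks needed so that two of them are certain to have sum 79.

A set avoiding the sum 79 can contain at most one of each pair {x, 79−x}, plus the 10 elements whose complement lies outside the range.
The integers 20, …, 39 (20 of them) are such a set: any two sum to at least 20+21 = 41 and at most 38+39 = 77 < 79.
Pigeonhole: any 21st integer completes one of the 10 pairs, so 21 choices force a sum of 79.

21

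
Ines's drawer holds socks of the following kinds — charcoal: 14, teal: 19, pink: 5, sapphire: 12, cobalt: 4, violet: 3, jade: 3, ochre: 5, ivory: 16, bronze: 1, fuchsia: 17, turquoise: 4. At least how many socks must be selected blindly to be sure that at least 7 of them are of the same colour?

The 12 colours are the holes; the socks drawn are the pigeons.
To avoid 7 of any one colour, the worst case takes at most 6 of each colour, or every sock of a colour that has fewer than 6.
That gives 6 + 6 + 5 + 6 + 4 + 3 + 3 + 5 + 6 + 1 + 6 + 4 = 55 socks with no colour reaching 7.
The next sock forces some colour to 7, so 55 + 1 = 56.

56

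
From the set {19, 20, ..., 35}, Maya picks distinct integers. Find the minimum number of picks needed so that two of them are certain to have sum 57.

11

Group the elements by complementary pair {x, 57−x}: {22,35}, {23,34}, {24,33}, …, giving 7 two-element pairs and 3 integers whose partner 57−x falls outside [19,35].
Treating each of those 10 groups as a pigeonhole, one can pick one integer per group — 10 integers — with no two summing to 57.
The 11th integer lands in an occupied pair, forcing a sum of 57.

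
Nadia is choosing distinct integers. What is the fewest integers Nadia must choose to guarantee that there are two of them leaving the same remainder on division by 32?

By pigeonhole, the 32 residue classes mod 32 are the pigeonholes.
With 32 integers one could put 1 in each residue class and have no class reach 2.
The 33rd integer pushes some class to 2, so 32·1 + 1 = 33.

33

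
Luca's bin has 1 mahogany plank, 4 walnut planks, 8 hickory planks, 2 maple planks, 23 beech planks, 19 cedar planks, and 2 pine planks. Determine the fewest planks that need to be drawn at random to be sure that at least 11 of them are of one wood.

38

The 7 woods are the holes; the planks drawn are the pigeons.
To avoid 11 of any one wood, the worst case takes at most 10 of each wood, or every plank of a wood that has fewer than 10.
That gives 1 + 4 + 8 + 2 + 10 + 10 + 2 = 37 planks with no wood reaching 11.
The next plank forces some wood to 11, so 37 + 1 = 38.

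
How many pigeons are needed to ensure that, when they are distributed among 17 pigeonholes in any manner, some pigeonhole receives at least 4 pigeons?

With 51 pigeons one could put exactly 3 in each of the 17 pigeonholes, and no pigeonhole would reach 4.
By pigeonhole, one more pigeon must land in a pigeonhole that already has 3, giving it 4.
So 17 × 3 + 1 = 52 pigeons are required.

52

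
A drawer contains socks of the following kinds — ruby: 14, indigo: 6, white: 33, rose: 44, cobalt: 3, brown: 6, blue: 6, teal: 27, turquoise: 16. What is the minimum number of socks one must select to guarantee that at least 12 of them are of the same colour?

77

By the pigeonhole principle, put each drawn sock into a box by colour. The largest draw with every box below 12 takes min(count, 11) from each colour; colours with fewer than 11 contribute all they have.
Σ min(cᵢ, 11) = 11 + 6 + 11 + 11 + 3 + 6 + 6 + 11 + 11 = 76.
Draw number 76 + 1 = 77 must push one box to 12.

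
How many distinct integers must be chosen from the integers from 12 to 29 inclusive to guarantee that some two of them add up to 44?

12

Group the elements by complementary pair {x, 44−x}: {15,29}, {16,28}, {17,27}, …, giving 7 two-element pairs, the single value 22 (it cannot pair with itself since the integers are distinct), and 3 integers whose partner 44−x falls outside [12,29].
Pigeonhole: treating each of those 11 groups as a pigeonhole, one can pick one integer per group — 11 integers — with no two summing to 44.
The 12th integer lands in an occupied pair, forcing a sum of 44.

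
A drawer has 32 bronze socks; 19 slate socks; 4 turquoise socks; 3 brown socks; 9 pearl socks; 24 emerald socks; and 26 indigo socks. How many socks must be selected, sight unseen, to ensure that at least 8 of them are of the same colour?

43

An adversary could hand out at most 7 socks per colour (turquoise, brown run out sooner): 7 + 7 + 4 + 3 + 7 + 7 + 7 = 42 socks and still no colour has 8.
One more sock lands in a colour already at 7, so 43 draws are enough and 42 are not.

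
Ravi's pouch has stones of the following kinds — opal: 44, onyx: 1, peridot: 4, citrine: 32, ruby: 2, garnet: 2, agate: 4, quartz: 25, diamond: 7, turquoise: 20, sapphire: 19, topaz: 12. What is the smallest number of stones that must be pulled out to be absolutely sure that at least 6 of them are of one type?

49

By the pigeonhole principle, the 12 types are the holes; the stones drawn are the pigeons.
To avoid 6 of any one type, the worst case takes at most 5 of each type, or every stone of a type that has fewer than 5.
That gives 5 + 1 + 4 + 5 + 2 + 2 + 4 + 5 + 5 + 5 + 5 + 5 = 48 stones with no type reaching 6.
The next stone forces some type to 6, so 48 + 1 = 49.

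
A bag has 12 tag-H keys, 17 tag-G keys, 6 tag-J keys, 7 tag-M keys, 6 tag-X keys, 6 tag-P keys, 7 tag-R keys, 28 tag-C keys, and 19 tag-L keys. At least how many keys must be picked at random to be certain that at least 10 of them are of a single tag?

By the pigeonhole principle, put each drawn key into a box by tag. The largest draw with every box below 10 takes min(count, 9) from each tag; tags with fewer than 9 contribute all they have.
Σ min(cᵢ, 9) = 9 + 9 + 6 + 7 + 6 + 6 + 7 + 9 + 9 = 68.
Draw number 68 + 1 = 69 must push one box to 10.

69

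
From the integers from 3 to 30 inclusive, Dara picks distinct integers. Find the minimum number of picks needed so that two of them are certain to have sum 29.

17

A set avoiding the sum 29 can contain at most one of each pair {x, 29−x}, plus the 4 elements whose complement lies outside the range.
The integers 15, …, 30 (16 of them) are such a set: any two sum to at least 15+16 = 31 > 29.
By pigeonhole, any 17th integer completes one of the 12 pairs, so 17 choices force a sum of 29.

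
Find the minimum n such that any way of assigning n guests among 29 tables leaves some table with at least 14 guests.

With 377 guests one could put exactly 13 in each of the 29 tables, and no table would reach 14.
One more guest must land in a table that already has 13, giving it 14.
So 29 × 13 + 1 = 378 guests are required.

378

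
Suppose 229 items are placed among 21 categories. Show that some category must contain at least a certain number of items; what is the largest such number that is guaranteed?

11

The 21 categories are the holes and the 229 items are the pigeons.
If every category held at most 10 items, the total would be at most 21 × 10 = 210, which is less than 229.
So some category holds at least ⌈229/21⌉ = 11 items.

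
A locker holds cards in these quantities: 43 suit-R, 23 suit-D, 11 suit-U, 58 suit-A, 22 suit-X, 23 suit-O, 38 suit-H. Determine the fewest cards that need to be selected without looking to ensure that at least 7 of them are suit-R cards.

182

In the worst case for collecting suit-R cards, every non-suit-R card comes out first.
There are 23 + 11 + 58 + 22 + 23 + 38 = 175 non-suit-R cards altogether.
After those, each further card must be suit-R, so 175 + 7 = 182 draws guarantee 7 suit-R cards.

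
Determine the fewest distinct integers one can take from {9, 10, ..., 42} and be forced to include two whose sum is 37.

25

Group the elements by complementary pair {x, 37−x}: {9,28}, {10,27}, {11,26}, …, giving 10 two-element pairs and 14 integers whose partner 37−x falls outside [9,42].
Treating each of those 24 groups as a pigeonhole, one can pick one integer per group — 24 integers — with no two summing to 37.
The 25th integer lands in an occupied pair, forcing a sum of 37.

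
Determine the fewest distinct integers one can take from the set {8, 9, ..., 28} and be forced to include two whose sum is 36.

12

Group the elements by complementary pair {x, 36−x}: {8,28}, {9,27}, {10,26}, …, giving 10 two-element pairs and the single value 18 (it cannot pair with itself since the integers are distinct).
Pigeonhole: treating each of those 11 groups as a pigeonhole, one can pick one integer per group — 11 integers — with no two summing to 36.
The 12th integer lands in an occupied pair, forcing a sum of 36.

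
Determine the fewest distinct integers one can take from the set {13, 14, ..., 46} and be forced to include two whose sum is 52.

22

Group the elements by complementary pair {x, 52−x}: {13,39}, {14,38}, {15,37}, …, giving 13 two-element pairs, the single value 26 (it cannot pair with itself since the integers are distinct), and 7 integers whose partner 52−x falls outside [13,46].
Treating each of those 21 groups as a pigeonhole, one can pick one integer per group — 21 integers — with no two summing to 52.
The 22nd integer lands in an occupied pair, forcing a sum of 52.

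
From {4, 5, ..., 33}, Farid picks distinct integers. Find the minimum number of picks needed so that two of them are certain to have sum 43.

19

A set avoiding the sum 43 can contain at most one of each pair {x, 43−x}, plus the 6 elements whose complement lies outside the range.
The integers 4, …, 21 (18 of them) are such a set: any two sum to at least 4+5 = 9 and at most 20+21 = 41 < 43.
By the pigeonhole principle, any 19th integer completes one of the 12 pairs, so 19 choices force a sum of 43.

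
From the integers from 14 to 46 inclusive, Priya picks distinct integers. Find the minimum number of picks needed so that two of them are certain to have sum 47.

Two chosen integers sum to 47 exactly when both halves of some pair {x, 47−x} with 14 ≤ x ≤ 47−x ≤ 33 are chosen — 10 such pairs.
The remaining 13 elements (those with no distinct partner in range) can never complete a 47-sum, so the worst case takes all of them and one from each pair: 13 + 10 = 23.
The 24th integer has to be the second member of some pair, so 23 + 1 = 24.

24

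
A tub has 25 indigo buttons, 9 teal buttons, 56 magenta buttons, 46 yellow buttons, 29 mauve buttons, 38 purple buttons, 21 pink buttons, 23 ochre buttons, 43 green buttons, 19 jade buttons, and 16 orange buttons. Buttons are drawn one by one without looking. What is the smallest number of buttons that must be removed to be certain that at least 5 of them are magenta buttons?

274

In the worst case for collecting magenta buttons, every non-magenta button comes out first.
There are 25 + 9 + 46 + 29 + 38 + 21 + 23 + 43 + 19 + 16 = 269 non-magenta buttons altogether.
After those, each further button must be magenta, so 269 + 5 = 274 draws guarantee 5 magenta buttons.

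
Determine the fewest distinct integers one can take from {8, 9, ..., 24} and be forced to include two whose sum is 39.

13

A set avoiding the sum 39 can contain at most one of each pair {x, 39−x}, plus the 7 elements whose complement lies outside the range.
The integers 8, …, 19 (12 of them) are such a set: any two sum to at least 8+9 = 17 and at most 18+19 = 37 < 39.
Any 13th integer completes one of the 5 pairs, so 13 choices force a sum of 39.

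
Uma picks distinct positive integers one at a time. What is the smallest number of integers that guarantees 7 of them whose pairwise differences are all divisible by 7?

43

Integers whose pairwise differences are multiples of 7 are exactly those sharing a remainder mod 7. By the pigeonhole principle, the 7 residue classes mod 7 are the pigeonholes.
With 42 integers one could put 6 in each residue class and have no class reach 7.
The 43rd integer pushes some class to 7, so 7·6 + 1 = 43.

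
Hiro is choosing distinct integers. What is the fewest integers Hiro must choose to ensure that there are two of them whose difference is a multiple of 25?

Integers whose pairwise differences are multiples of 25 are exactly those sharing a remainder mod 25. The 25 residue classes mod 25 are the pigeonholes.
With 25 integers one could put 1 in each residue class and have no class reach 2.
The 26th integer pushes some class to 2, so 25·1 + 1 = 26.

26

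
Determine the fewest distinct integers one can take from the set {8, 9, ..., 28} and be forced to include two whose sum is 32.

Group the elements by complementary pair {x, 32−x}: {8,24}, {9,23}, {10,22}, …, giving 8 two-element pairs, the single value 16 (it cannot pair with itself since the integers are distinct), and 4 integers whose partner 32−x falls outside [8,28].
Pigeonhole: treating each of those 13 groups as a pigeonhole, one can pick one integer per group — 13 integers — with no two summing to 32.
The 14th integer lands in an occupied pair, forcing a sum of 32.

14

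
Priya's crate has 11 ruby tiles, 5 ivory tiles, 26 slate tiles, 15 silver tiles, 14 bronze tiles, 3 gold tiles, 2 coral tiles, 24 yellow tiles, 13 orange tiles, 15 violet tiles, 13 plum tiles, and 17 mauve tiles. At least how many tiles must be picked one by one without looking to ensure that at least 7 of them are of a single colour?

An adversary could hand out at most 6 tiles per colour (ivory, gold, coral run out sooner): 6 + 5 + 6 + 6 + 6 + 3 + 2 + 6 + 6 + 6 + 6 + 6 = 64 tiles and still no colour has 7.
Pigeonhole: one more tile lands in a colour already at 6, so 65 draws are enough and 64 are not.

65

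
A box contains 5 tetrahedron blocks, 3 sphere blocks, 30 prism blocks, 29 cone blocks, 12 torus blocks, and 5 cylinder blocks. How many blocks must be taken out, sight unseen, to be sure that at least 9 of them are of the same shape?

The 6 shapes are the holes; the blocks drawn are the pigeons.
To avoid 9 of any one shape, the worst case takes at most 8 of each shape, or every block of a shape that has fewer than 8.
That gives 5 + 3 + 8 + 8 + 8 + 5 = 37 blocks with no shape reaching 9.
The next block forces some shape to 9, so 37 + 1 = 38.

38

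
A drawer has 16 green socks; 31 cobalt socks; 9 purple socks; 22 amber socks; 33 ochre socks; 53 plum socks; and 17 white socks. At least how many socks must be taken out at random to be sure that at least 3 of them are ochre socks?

151

In the worst case for collecting ochre socks, every non-ochre sock comes out first.
There are 16 + 31 + 9 + 22 + 53 + 17 = 148 non-ochre socks altogether.
After those, each further sock must be ochre, so 148 + 3 = 151 draws guarantee 3 ochre socks.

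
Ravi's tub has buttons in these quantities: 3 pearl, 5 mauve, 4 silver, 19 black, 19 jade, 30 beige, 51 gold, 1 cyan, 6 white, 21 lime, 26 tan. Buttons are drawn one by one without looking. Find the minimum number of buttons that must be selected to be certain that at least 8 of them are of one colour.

62

Put each drawn button into a box by colour. The largest draw with every box below 8 takes min(count, 7) from each colour; colours with fewer than 7 contribute all they have.
Σ min(cᵢ, 7) = 3 + 5 + 4 + 7 + 7 + 7 + 7 + 1 + 6 + 7 + 7 = 61.
Draw number 61 + 1 = 62 must push one box to 8.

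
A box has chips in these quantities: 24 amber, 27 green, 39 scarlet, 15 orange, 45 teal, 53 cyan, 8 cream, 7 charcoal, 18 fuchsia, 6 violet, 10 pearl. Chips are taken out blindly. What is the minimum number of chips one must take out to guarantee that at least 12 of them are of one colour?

109

The 11 colours are the holes; the chips drawn are the pigeons.
To avoid 12 of any one colour, the worst case takes at most 11 of each colour, or every chip of a colour that has fewer than 11.
That gives 11 + 11 + 11 + 11 + 11 + 11 + 8 + 7 + 11 + 6 + 10 = 108 chips with no colour reaching 12.
The next chip forces some colour to 12, so 108 + 1 = 109.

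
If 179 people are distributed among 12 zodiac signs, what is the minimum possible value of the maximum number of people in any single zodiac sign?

Pigeonhole: the 12 zodiac signs are the holes and the 179 people are the pigeons.
If every zodiac sign held at most 14 people, the total would be at most 12 × 14 = 168, which is less than 179.
So some zodiac sign holds at least ⌈179/12⌉ = 15 people.

15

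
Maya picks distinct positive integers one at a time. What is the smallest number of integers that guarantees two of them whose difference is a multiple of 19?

20

Integers whose pairwise differences are multiples of 19 are exactly those sharing a remainder mod 19. The 19 residue classes mod 19 are the pigeonholes.
With 19 integers one could put 1 in each residue class and have no class reach 2.
The 20th integer pushes some class to 2, so 19·1 + 1 = 20.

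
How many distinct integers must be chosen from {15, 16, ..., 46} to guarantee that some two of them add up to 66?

Two chosen integers sum to 66 exactly when both halves of some pair {x, 66−x} with 20 ≤ x ≤ 66−x ≤ 46 are chosen — 13 such pairs.
The remaining 6 elements (those with no distinct partner in range) can never complete a 66-sum, so the worst case takes all of them and one from each pair: 6 + 13 = 19.
By the pigeonhole principle, the 20th integer has to be the second member of some pair, so 19 + 1 = 20.

20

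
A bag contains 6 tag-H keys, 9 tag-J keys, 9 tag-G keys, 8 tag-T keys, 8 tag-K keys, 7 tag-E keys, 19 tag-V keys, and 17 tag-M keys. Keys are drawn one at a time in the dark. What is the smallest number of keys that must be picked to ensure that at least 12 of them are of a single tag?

70

By pigeonhole, the 8 tags are the holes; the keys drawn are the pigeons.
To avoid 12 of any one tag, the worst case takes at most 11 of each tag, or every key of a tag that has fewer than 11.
That gives 6 + 9 + 9 + 8 + 8 + 7 + 11 + 11 = 69 keys with no tag reaching 12.
The next key forces some tag to 12, so 69 + 1 = 70.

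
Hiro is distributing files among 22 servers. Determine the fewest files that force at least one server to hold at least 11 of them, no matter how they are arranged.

With 220 files one could put exactly 10 in each of the 22 servers, and no server would reach 11.
By the pigeonhole principle, one more file must land in a server that already has 10, giving it 11.
So 22 × 10 + 1 = 221 files are required.

221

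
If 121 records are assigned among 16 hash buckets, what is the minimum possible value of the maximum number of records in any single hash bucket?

By pigeonhole, the 16 hash buckets are the holes and the 121 records are the pigeons.
If every hash bucket held at most 7 records, the total would be at most 16 × 7 = 112, which is less than 121.
So some hash bucket holds at least ⌈121/16⌉ = 8 records.

8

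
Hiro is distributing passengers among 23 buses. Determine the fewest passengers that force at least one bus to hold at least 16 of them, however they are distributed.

With 345 passengers one could put exactly 15 in each of the 23 buses, and no bus would reach 16.
One more passenger must land in a bus that already has 15, giving it 16.
So 23 × 15 + 1 = 346 passengers are required.

346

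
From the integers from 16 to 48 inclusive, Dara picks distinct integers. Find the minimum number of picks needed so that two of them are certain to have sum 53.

Group the elements by complementary pair {x, 53−x}: {16,37}, {17,36}, {18,35}, …, giving 11 two-element pairs and 11 integers whose partner 53−x falls outside [16,48].
Pigeonhole: treating each of those 22 groups as a pigeonhole, one can pick one integer per group — 22 integers — with no two summing to 53.
The 23rd integer lands in an occupied pair, forcing a sum of 53.

23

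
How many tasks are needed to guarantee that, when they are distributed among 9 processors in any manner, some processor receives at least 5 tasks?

37

With 36 tasks one could put exactly 4 in each of the 9 processors, and no processor would reach 5.
One more task must land in a processor that already has 4, giving it 5.
So 9 × 4 + 1 = 37 tasks are required.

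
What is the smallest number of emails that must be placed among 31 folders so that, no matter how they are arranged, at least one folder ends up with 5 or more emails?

125

With 124 emails one could put exactly 4 in each of the 31 folders, and no folder would reach 5.
By the pigeonhole principle, one more email must land in a folder that already has 4, giving it 5.
So 31 × 4 + 1 = 125 emails are required.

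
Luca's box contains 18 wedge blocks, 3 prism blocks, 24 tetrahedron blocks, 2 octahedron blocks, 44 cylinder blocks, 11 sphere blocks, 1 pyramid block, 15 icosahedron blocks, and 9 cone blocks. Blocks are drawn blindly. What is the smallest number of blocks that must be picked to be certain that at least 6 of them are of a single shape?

37

By pigeonhole, the 9 shapes are the holes; the blocks drawn are the pigeons.
To avoid 6 of any one shape, the worst case takes at most 5 of each shape, or every block of a shape that has fewer than 5.
That gives 5 + 3 + 5 + 2 + 5 + 5 + 1 + 5 + 5 = 36 blocks with no shape reaching 6.
The next block forces some shape to 6, so 36 + 1 = 37.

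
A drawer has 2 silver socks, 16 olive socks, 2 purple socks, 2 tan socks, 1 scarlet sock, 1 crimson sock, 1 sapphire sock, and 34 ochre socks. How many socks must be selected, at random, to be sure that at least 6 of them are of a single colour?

An adversary could hand out at most 5 socks per colour (6 colours run out sooner): 2 + 5 + 2 + 2 + 1 + 1 + 1 + 5 = 19 socks and still no colour has 6.
One more sock lands in a colour already at 5, so 20 draws are enough and 19 are not.

20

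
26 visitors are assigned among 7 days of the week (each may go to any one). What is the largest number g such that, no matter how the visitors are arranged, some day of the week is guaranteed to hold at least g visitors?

Pigeonhole: the 7 days of the week are the holes and the 26 visitors are the pigeons.
If every day of the week held at most 3 visitors, the total would be at most 7 × 3 = 21, which is less than 26.
So some day of the week holds at least ⌈26/7⌉ = 4 visitors.

4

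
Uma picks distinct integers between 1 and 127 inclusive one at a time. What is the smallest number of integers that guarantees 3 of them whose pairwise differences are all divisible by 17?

Integers whose pairwise differences are multiples of 17 are exactly those sharing a remainder mod 17. Pigeonhole: the 17 residue classes mod 17 are the pigeonholes.
With 34 integers one could put 2 in each residue class and have no class reach 3.
The 35th integer pushes some class to 3, so 17·2 + 1 = 35.

35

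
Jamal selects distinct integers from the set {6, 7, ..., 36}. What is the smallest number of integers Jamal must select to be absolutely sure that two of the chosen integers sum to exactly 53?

Group the elements by complementary pair {x, 53−x}: {17,36}, {18,35}, {19,34}, …, giving 10 two-element pairs and 11 integers whose partner 53−x falls outside [6,36].
Pigeonhole: treating each of those 21 groups as a pigeonhole, one can pick one integer per group — 21 integers — with no two summing to 53.
The 22nd integer lands in an occupied pair, forcing a sum of 53.

22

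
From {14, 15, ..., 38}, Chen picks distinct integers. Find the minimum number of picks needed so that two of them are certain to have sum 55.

15

Two chosen integers sum to 55 exactly when both halves of some pair {x, 55−x} with 17 ≤ x ≤ 55−x ≤ 38 are chosen — 11 such pairs.
The remaining 3 elements (those with no distinct partner in range) can never complete a 55-sum, so the worst case takes all of them and one from each pair: 3 + 11 = 14.
The 15th integer has to be the second member of some pair, so 14 + 1 = 15.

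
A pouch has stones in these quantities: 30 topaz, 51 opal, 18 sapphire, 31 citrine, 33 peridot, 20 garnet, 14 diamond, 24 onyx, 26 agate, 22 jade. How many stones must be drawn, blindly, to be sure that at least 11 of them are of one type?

101

An adversary could hand out at most 10 stones per type: 10 + 10 + 10 + 10 + 10 + 10 + 10 + 10 + 10 + 10 = 100 stones and still no type has 11.
One more stone lands in a type already at 10, so 101 draws are enough and 100 are not.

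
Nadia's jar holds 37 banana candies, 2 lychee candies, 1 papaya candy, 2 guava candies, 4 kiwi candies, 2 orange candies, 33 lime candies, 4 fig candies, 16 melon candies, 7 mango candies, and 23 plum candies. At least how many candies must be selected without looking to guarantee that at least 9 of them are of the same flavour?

55

By the pigeonhole principle, the 11 flavours are the holes; the candies drawn are the pigeons.
To avoid 9 of any one flavour, the worst case takes at most 8 of each flavour, or every candy of a flavour that has fewer than 8.
That gives 8 + 2 + 1 + 2 + 4 + 2 + 8 + 4 + 8 + 7 + 8 = 54 candies with no flavour reaching 9.
The next candy forces some flavour to 9, so 54 + 1 = 55.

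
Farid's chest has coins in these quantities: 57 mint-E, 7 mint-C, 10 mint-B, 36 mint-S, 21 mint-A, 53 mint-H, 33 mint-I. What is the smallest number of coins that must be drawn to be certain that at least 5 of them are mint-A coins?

201

In the worst case for collecting mint-A coins, every non-mint-A coin comes out first.
There are 57 + 7 + 10 + 36 + 53 + 33 = 196 non-mint-A coins altogether.
After those, each further coin must be mint-A, so 196 + 5 = 201 draws guarantee 5 mint-A coins.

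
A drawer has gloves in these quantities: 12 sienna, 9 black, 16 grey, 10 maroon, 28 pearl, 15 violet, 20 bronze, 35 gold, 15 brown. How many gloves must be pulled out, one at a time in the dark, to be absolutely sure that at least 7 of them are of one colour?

55

By the pigeonhole principle, the 9 colours are the holes; the gloves drawn are the pigeons.
To avoid 7 of any one colour, the worst case takes at most 6 of each colour.
That gives 6 + 6 + 6 + 6 + 6 + 6 + 6 + 6 + 6 = 54 gloves with no colour reaching 7.
The next glove forces some colour to 7, so 54 + 1 = 55.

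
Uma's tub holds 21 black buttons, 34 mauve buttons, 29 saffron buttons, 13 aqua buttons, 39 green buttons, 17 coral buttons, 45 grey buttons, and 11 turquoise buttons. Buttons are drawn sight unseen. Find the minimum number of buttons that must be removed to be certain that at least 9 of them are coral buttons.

In the worst case for collecting coral buttons, every non-coral button comes out first.
There are 21 + 34 + 29 + 13 + 39 + 45 + 11 = 192 non-coral buttons altogether.
After those, each further button must be coral, so 192 + 9 = 201 draws guarantee 9 coral buttons.

201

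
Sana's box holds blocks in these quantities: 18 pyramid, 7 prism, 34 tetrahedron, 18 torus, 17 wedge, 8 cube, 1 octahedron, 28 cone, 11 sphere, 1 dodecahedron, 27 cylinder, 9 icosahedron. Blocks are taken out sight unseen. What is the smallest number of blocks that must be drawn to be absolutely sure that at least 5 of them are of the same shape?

43

Pigeonhole: the 12 shapes are the holes; the blocks drawn are the pigeons.
To avoid 5 of any one shape, the worst case takes at most 4 of each shape, or every block of a shape that has fewer than 4.
That gives 4 + 4 + 4 + 4 + 4 + 4 + 1 + 4 + 4 + 1 + 4 + 4 = 42 blocks with no shape reaching 5.
The next block forces some shape to 5, so 42 + 1 = 43.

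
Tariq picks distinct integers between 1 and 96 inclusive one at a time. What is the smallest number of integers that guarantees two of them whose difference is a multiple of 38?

Integers whose pairwise differences are multiples of 38 are exactly those sharing a remainder mod 38. The 38 residue classes mod 38 are the pigeonholes.
With 38 integers one could put 1 in each residue class and have no class reach 2.
The 39th integer pushes some class to 2, so 38·1 + 1 = 39.

39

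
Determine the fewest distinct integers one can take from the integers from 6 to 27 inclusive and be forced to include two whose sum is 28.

15

Group the elements by complementary pair {x, 28−x}: {6,22}, {7,21}, {8,20}, …, giving 8 two-element pairs, the single value 14 (it cannot pair with itself since the integers are distinct), and 5 integers whose partner 28−x falls outside [6,27].
By the pigeonhole principle, treating each of those 14 groups as a pigeonhole, one can pick one integer per group — 14 integers — with no two summing to 28.
The 15th integer lands in an occupied pair, forcing a sum of 28.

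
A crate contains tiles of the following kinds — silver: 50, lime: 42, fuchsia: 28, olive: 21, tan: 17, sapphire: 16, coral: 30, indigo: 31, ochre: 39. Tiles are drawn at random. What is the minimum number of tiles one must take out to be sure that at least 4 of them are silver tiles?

228

In the worst case for collecting silver tiles, every non-silver tile comes out first.
There are 42 + 28 + 21 + 17 + 16 + 30 + 31 + 39 = 224 non-silver tiles altogether.
After those, each further tile must be silver, so 224 + 4 = 228 draws guarantee 4 silver tiles.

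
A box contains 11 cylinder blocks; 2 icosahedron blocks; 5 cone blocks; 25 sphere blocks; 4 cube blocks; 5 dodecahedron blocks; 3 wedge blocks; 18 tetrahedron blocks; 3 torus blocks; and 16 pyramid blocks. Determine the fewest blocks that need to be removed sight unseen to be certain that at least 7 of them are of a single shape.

47

Put each drawn block into a box by shape. The largest draw with every box below 7 takes min(count, 6) from each shape; shapes with fewer than 6 contribute all they have.
Σ min(cᵢ, 6) = 6 + 2 + 5 + 6 + 4 + 5 + 3 + 6 + 3 + 6 = 46.
Draw number 46 + 1 = 47 must push one box to 7.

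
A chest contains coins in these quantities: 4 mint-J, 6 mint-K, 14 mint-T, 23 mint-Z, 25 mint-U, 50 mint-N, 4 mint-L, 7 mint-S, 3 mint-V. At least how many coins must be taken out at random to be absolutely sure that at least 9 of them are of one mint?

An adversary could hand out at most 8 coins per mint (5 mints run out sooner): 4 + 6 + 8 + 8 + 8 + 8 + 4 + 7 + 3 = 56 coins and still no mint has 9.
One more coin lands in a mint already at 8, so 57 draws are enough and 56 are not.

57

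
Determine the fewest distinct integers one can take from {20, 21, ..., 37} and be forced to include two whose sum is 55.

11

A set avoiding the sum 55 can contain at most one of each pair {x, 55−x}, plus the 2 elements whose complement lies outside the range.
The integers 28, …, 37 (10 of them) are such a set: any two sum to at least 28+29 = 57 > 55.
By the pigeonhole principle, any 11th integer completes one of the 8 pairs, so 11 choices force a sum of 55.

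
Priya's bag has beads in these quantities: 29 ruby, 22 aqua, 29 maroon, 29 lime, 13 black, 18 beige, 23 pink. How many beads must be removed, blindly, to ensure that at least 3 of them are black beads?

In the worst case for collecting black beads, every non-black bead comes out first.
There are 29 + 22 + 29 + 29 + 18 + 23 = 150 non-black beads altogether.
After those, each further bead must be black, so 150 + 3 = 153 draws guarantee 3 black beads.

153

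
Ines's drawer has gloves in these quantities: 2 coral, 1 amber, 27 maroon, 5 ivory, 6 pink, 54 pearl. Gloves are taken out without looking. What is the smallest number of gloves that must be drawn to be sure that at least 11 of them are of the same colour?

35

By pigeonhole, the 6 colours are the holes; the gloves drawn are the pigeons.
To avoid 11 of any one colour, the worst case takes at most 10 of each colour, or every glove of a colour that has fewer than 10.
That gives 2 + 1 + 10 + 5 + 6 + 10 = 34 gloves with no colour reaching 11.
The next glove forces some colour to 11, so 34 + 1 = 35.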